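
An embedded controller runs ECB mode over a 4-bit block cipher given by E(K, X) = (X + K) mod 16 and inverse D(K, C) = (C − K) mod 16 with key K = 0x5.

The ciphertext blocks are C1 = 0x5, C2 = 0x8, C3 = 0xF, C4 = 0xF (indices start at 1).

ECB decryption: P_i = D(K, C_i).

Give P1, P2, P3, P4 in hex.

P1: D(K, 0x5) = 0x0.
P2: D(K, 0x8) = 0x3.
P3: D(K, 0xF) = 0xA.
P4: D(K, 0xF) = 0xA.

P1 = 0x0, P2 = 0x3, P3 = 0xA, P4 = 0xA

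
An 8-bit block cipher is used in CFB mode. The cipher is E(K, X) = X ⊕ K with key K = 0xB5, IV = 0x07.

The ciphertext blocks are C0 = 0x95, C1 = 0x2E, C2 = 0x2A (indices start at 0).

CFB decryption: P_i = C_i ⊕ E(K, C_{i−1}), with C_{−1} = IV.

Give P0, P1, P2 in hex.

P0: E(K, 0x07) = 0xB2; 0x95 ⊕ 0xB2 = 0x27.
P1: E(K, 0x95) = 0x20; 0x2E ⊕ 0x20 = 0x0E.
P2: E(K, 0x2E) = 0x9B; 0x2A ⊕ 0x9B = 0xB1.

P0 = 0x27, P1 = 0x0E, P2 = 0xB1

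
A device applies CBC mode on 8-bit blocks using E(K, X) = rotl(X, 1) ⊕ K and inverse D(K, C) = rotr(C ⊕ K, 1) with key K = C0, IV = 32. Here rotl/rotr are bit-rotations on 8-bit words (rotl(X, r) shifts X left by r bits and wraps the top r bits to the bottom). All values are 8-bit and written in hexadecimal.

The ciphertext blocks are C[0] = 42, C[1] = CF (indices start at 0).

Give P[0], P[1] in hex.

CBC decryption: P_i = D(K, C_i) ⊕ C_{i−1}, with C_{−1} = IV.
P[0]: D(K, 42) = 41; 41 ⊕ 32 = 73.
P[1]: D(K, CF) = 87; 87 ⊕ 42 = C5.

P[0] = 73, P[1] = C5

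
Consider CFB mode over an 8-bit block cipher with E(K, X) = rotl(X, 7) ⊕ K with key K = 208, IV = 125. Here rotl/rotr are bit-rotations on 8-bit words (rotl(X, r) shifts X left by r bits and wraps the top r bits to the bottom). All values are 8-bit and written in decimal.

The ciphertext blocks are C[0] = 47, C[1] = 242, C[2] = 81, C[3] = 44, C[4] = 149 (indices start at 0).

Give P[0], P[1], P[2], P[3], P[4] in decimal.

P[0] = 65, P[1] = 181, P[2] = 248, P[3] = 84, P[4] = 83

CFB decryption: P_i = C_i ⊕ E(K, C_{i−1}), with C_{−1} = IV.
P[0]: E(K, 125) = 110; 47 ⊕ 110 = 65.
P[1]: E(K, 47) = 71; 242 ⊕ 71 = 181.
P[2]: E(K, 242) = 169; 81 ⊕ 169 = 248.
P[3]: E(K, 81) = 120; 44 ⊕ 120 = 84.
P[4]: E(K, 44) = 198; 149 ⊕ 198 = 83.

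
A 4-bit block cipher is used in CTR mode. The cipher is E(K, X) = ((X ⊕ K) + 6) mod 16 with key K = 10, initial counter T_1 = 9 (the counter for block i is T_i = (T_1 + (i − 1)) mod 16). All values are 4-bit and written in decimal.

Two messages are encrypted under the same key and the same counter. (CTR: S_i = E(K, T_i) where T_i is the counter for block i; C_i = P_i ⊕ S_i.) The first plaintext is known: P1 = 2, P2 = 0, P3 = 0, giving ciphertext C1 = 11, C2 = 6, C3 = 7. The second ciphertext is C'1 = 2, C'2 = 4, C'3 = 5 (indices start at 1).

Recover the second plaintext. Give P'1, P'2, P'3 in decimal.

P'1 = 11, P'2 = 2, P'3 = 2

In CTR with a reused counter, both messages share the same keystream S_i, so C_i ⊕ C'_i = P_i ⊕ P'_i and thus P'_i = P_i ⊕ C_i ⊕ C'_i.
P'1: 2 ⊕ 11 ⊕ 2 = 11.
P'2: 0 ⊕ 6 ⊕ 4 = 2.
P'3: 0 ⊕ 7 ⊕ 5 = 2.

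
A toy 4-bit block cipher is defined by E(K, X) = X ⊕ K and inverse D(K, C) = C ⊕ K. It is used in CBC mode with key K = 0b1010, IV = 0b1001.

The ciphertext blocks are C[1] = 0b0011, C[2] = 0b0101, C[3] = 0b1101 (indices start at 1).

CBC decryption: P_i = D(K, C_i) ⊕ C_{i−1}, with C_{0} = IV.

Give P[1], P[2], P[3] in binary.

P[1]: D(K, 0b0011) = 0b1001; 0b1001 ⊕ 0b1001 = 0b0000.
P[2]: D(K, 0b0101) = 0b1111; 0b1111 ⊕ 0b0011 = 0b1100.
P[3]: D(K, 0b1101) = 0b0111; 0b0111 ⊕ 0b0101 = 0b0010.

P[1] = 0b0000, P[2] = 0b1100, P[3] = 0b0010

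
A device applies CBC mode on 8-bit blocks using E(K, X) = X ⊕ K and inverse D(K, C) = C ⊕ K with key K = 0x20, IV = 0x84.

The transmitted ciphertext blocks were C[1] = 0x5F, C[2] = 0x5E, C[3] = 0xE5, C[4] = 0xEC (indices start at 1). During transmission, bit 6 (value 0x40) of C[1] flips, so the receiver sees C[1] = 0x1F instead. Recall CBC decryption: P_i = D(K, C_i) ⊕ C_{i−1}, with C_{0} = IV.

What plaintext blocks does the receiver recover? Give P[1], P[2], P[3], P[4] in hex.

P[1] = 0xBB, P[2] = 0x61, P[3] = 0x9B, P[4] = 0x29

Only C[1] changed, to 0x1F. In CBC, a change in C_i garbles P_i and flips the same bit in P_{i+1}. Decrypting the received ciphertext:
P[1]: D(K, 0x1F) = 0x3F; 0x3F ⊕ 0x84 = 0xBB.
P[2]: D(K, 0x5E) = 0x7E; 0x7E ⊕ 0x1F = 0x61.
P[3]: D(K, 0xE5) = 0xC5; 0xC5 ⊕ 0x5E = 0x9B.
P[4]: D(K, 0xEC) = 0xCC; 0xCC ⊕ 0xE5 = 0x29.
Blocks that differ from the original plaintext: P[1], P[2].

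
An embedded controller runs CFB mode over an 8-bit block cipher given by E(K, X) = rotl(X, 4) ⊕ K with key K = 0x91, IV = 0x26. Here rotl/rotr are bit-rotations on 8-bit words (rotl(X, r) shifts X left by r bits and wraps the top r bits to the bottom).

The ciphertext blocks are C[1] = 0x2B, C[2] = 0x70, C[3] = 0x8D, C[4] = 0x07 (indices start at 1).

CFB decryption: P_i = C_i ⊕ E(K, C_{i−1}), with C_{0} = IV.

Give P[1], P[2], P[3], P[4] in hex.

P[1] = 0xD8, P[2] = 0x53, P[3] = 0x1B, P[4] = 0x4E

P[1]: E(K, 0x26) = 0xF3; 0x2B ⊕ 0xF3 = 0xD8.
P[2]: E(K, 0x2B) = 0x23; 0x70 ⊕ 0x23 = 0x53.
P[3]: E(K, 0x70) = 0x96; 0x8D ⊕ 0x96 = 0x1B.
P[4]: E(K, 0x8D) = 0x49; 0x07 ⊕ 0x49 = 0x4E.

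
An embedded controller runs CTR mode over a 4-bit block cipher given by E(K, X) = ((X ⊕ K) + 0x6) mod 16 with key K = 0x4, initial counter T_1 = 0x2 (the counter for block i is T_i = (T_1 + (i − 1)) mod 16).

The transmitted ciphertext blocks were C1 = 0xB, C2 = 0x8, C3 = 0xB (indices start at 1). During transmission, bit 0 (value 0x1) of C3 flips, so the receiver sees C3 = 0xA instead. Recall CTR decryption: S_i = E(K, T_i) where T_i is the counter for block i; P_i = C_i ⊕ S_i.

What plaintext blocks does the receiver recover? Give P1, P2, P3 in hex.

P1 = 0x7, P2 = 0x5, P3 = 0xC

Only C3 changed, to 0xA. In CTR, a change in C_i flips the same bit in P_i only; the keystream is unaffected. Decrypting the received ciphertext:
P1: T = 0x2, S = E(K, T) = 0xC; 0xB ⊕ 0xC = 0x7.
P2: T = 0x3, S = E(K, T) = 0xD; 0x8 ⊕ 0xD = 0x5.
P3: T = 0x4, S = E(K, T) = 0x6; 0xA ⊕ 0x6 = 0xC.
Blocks that differ from the original plaintext: P3.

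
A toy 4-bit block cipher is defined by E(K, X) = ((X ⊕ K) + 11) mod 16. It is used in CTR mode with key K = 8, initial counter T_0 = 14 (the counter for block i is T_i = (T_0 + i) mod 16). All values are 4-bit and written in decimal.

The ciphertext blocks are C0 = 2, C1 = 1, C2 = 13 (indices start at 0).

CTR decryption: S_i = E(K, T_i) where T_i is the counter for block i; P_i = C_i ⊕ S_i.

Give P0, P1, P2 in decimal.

P0: T = 14, S = E(K, T) = 1; 2 ⊕ 1 = 3.
P1: T = 15, S = E(K, T) = 2; 1 ⊕ 2 = 3.
P2: T = 0, S = E(K, T) = 3; 13 ⊕ 3 = 14.

P0 = 3, P1 = 3, P2 = 14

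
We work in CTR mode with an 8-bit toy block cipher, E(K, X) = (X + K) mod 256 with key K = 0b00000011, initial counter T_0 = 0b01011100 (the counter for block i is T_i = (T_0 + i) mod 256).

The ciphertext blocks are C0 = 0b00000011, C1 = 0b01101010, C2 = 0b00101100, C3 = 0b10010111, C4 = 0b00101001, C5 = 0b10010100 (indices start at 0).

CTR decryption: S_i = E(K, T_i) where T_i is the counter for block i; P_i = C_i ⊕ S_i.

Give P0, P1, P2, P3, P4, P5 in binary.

P0: T = 0b01011100, S = E(K, T) = 0b01011111; 0b00000011 ⊕ 0b01011111 = 0b01011100.
P1: T = 0b01011101, S = E(K, T) = 0b01100000; 0b01101010 ⊕ 0b01100000 = 0b00001010.
P2: T = 0b01011110, S = E(K, T) = 0b01100001; 0b00101100 ⊕ 0b01100001 = 0b01001101.
P3: T = 0b01011111, S = E(K, T) = 0b01100010; 0b10010111 ⊕ 0b01100010 = 0b11110101.
P4: T = 0b01100000, S = E(K, T) = 0b01100011; 0b00101001 ⊕ 0b01100011 = 0b01001010.
P5: T = 0b01100001, S = E(K, T) = 0b01100100; 0b10010100 ⊕ 0b01100100 = 0b11110000.

P0 = 0b01011100, P1 = 0b00001010, P2 = 0b01001101, P3 = 0b11110101, P4 = 0b01001010, P5 = 0b11110000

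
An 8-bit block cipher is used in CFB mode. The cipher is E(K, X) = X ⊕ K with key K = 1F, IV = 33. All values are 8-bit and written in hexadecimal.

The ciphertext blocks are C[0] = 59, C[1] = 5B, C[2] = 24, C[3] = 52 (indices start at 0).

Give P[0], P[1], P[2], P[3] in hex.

P[0] = 75, P[1] = 1D, P[2] = 60, P[3] = 69

CFB decryption: P_i = C_i ⊕ E(K, C_{i−1}), with C_{−1} = IV.
P[0]: E(K, 33) = 2C; 59 ⊕ 2C = 75.
P[1]: E(K, 59) = 46; 5B ⊕ 46 = 1D.
P[2]: E(K, 5B) = 44; 24 ⊕ 44 = 60.
P[3]: E(K, 24) = 3B; 52 ⊕ 3B = 69.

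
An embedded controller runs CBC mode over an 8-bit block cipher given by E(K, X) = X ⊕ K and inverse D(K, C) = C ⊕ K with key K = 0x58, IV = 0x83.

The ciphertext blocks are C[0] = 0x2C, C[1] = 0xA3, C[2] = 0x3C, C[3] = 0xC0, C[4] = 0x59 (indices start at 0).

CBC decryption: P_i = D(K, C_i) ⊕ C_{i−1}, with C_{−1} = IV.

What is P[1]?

P[1]: D(K, 0xA3) = 0xFB; 0xFB ⊕ 0x2C = 0xD7.

P[1] = 0xD7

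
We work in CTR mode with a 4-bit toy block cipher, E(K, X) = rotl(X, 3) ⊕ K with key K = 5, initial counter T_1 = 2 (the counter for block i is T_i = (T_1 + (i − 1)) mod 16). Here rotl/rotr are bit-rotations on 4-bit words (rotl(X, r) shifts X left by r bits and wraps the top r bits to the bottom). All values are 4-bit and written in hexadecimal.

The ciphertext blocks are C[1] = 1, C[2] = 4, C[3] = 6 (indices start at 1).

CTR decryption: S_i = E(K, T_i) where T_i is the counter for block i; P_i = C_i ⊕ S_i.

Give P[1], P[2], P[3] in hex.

P[1] = 5, P[2] = 8, P[3] = 1

P[1]: T = 2, S = E(K, T) = 4; 1 ⊕ 4 = 5.
P[2]: T = 3, S = E(K, T) = C; 4 ⊕ C = 8.
P[3]: T = 4, S = E(K, T) = 7; 6 ⊕ 7 = 1.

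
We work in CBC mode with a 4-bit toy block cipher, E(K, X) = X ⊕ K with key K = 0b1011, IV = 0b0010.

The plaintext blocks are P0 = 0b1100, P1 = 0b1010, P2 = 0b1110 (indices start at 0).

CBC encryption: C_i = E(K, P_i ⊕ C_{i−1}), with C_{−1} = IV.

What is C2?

C0: P0 ⊕ 0b0010 = 0b1110; E(K, 0b1110) = 0b0101.
C1: P1 ⊕ 0b0101 = 0b1111; E(K, 0b1111) = 0b0100.
C2: P2 ⊕ 0b0100 = 0b1010; E(K, 0b1010) = 0b0001.

C2 = 0b0001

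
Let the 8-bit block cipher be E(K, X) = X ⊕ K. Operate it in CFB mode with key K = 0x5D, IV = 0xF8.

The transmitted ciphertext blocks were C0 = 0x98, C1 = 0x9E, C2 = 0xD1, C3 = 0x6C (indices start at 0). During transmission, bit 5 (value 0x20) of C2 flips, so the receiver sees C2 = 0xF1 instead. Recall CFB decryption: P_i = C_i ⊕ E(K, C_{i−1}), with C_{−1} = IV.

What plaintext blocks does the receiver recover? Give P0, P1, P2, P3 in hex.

Only C2 changed, to 0xF1. In CFB, a change in C_i flips the same bit in P_i and garbles P_{i+1}. Decrypting the received ciphertext:
P0: E(K, 0xF8) = 0xA5; 0x98 ⊕ 0xA5 = 0x3D.
P1: E(K, 0x98) = 0xC5; 0x9E ⊕ 0xC5 = 0x5B.
P2: E(K, 0x9E) = 0xC3; 0xF1 ⊕ 0xC3 = 0x32.
P3: E(K, 0xF1) = 0xAC; 0x6C ⊕ 0xAC = 0xC0.
Blocks that differ from the original plaintext: P2, P3.

P0 = 0x3D, P1 = 0x5B, P2 = 0x32, P3 = 0xC0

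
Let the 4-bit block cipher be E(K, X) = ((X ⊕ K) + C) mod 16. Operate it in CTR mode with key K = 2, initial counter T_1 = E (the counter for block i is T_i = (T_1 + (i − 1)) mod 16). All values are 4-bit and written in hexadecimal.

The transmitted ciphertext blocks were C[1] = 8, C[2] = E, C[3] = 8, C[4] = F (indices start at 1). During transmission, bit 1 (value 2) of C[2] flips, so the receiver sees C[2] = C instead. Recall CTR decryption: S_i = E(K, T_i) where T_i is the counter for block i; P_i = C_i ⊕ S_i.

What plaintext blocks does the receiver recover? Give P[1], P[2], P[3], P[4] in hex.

Only C[2] changed, to C. In CTR, a change in C_i flips the same bit in P_i only; the keystream is unaffected. Decrypting the received ciphertext:
P[1]: T = E, S = E(K, T) = 8; 8 ⊕ 8 = 0.
P[2]: T = F, S = E(K, T) = 9; C ⊕ 9 = 5.
P[3]: T = 0, S = E(K, T) = E; 8 ⊕ E = 6.
P[4]: T = 1, S = E(K, T) = F; F ⊕ F = 0.
Blocks that differ from the original plaintext: P[2].

P[1] = 0, P[2] = 5, P[3] = 6, P[4] = 0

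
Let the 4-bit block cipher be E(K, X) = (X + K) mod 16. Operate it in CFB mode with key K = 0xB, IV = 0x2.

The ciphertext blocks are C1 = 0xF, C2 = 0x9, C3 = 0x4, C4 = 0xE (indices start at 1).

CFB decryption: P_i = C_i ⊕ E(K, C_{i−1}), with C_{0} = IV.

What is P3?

P3 = 0x0

P3: E(K, 0x9) = 0x4; 0x4 ⊕ 0x4 = 0x0.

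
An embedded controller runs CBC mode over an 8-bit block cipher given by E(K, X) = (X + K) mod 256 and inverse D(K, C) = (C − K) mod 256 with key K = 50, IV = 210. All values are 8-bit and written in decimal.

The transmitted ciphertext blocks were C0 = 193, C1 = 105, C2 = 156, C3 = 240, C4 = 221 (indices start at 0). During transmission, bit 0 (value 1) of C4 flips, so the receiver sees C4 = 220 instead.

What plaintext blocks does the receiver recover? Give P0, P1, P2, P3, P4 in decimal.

P0 = 93, P1 = 246, P2 = 3, P3 = 34, P4 = 90

CBC decryption: P_i = D(K, C_i) ⊕ C_{i−1}, with C_{−1} = IV.
Only C4 changed, to 220. In CBC, a change in C_i garbles P_i and flips the same bit in P_{i+1}. Decrypting the received ciphertext:
P0: D(K, 193) = 143; 143 ⊕ 210 = 93.
P1: D(K, 105) = 55; 55 ⊕ 193 = 246.
P2: D(K, 156) = 106; 106 ⊕ 105 = 3.
P3: D(K, 240) = 190; 190 ⊕ 156 = 34.
P4: D(K, 220) = 170; 170 ⊕ 240 = 90.
Blocks that differ from the original plaintext: P4.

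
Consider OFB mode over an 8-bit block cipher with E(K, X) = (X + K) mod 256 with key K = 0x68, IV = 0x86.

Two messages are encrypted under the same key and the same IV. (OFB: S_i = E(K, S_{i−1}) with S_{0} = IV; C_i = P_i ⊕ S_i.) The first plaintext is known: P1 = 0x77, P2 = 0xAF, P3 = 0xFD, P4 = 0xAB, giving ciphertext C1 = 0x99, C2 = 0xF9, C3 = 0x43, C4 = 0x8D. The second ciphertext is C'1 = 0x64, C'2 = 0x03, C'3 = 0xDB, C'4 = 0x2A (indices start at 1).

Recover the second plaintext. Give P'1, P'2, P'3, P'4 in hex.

In OFB with a reused IV, both messages share the same keystream S_i, so C_i ⊕ C'_i = P_i ⊕ P'_i and thus P'_i = P_i ⊕ C_i ⊕ C'_i.
P'1: 0x77 ⊕ 0x99 ⊕ 0x64 = 0x8A.
P'2: 0xAF ⊕ 0xF9 ⊕ 0x03 = 0x55.
P'3: 0xFD ⊕ 0x43 ⊕ 0xDB = 0x65.
P'4: 0xAB ⊕ 0x8D ⊕ 0x2A = 0x0C.

P'1 = 0x8A, P'2 = 0x55, P'3 = 0x65, P'4 = 0x0C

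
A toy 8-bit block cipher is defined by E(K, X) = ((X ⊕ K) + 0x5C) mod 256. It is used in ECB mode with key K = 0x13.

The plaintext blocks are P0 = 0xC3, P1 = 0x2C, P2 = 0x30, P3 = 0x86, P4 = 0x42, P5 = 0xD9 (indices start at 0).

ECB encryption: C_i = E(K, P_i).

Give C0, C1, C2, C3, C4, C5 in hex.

C0 = 0x2C, C1 = 0x9B, C2 = 0x7F, C3 = 0xF1, C4 = 0xAD, C5 = 0x26

C0: E(K, 0xC3) = 0x2C.
C1: E(K, 0x2C) = 0x9B.
C2: E(K, 0x30) = 0x7F.
C3: E(K, 0x86) = 0xF1.
C4: E(K, 0x42) = 0xAD.
C5: E(K, 0xD9) = 0x26.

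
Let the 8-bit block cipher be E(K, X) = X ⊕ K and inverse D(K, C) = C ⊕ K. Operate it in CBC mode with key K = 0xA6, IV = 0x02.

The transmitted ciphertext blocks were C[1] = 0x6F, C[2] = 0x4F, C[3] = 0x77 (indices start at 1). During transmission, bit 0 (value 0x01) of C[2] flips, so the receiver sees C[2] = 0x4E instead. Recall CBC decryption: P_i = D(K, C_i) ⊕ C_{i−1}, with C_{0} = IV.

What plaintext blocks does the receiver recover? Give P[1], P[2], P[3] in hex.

P[1] = 0xCB, P[2] = 0x87, P[3] = 0x9F

Only C[2] changed, to 0x4E. In CBC, a change in C_i garbles P_i and flips the same bit in P_{i+1}. Decrypting the received ciphertext:
P[1]: D(K, 0x6F) = 0xC9; 0xC9 ⊕ 0x02 = 0xCB.
P[2]: D(K, 0x4E) = 0xE8; 0xE8 ⊕ 0x6F = 0x87.
P[3]: D(K, 0x77) = 0xD1; 0xD1 ⊕ 0x4E = 0x9F.
Blocks that differ from the original plaintext: P[2], P[3].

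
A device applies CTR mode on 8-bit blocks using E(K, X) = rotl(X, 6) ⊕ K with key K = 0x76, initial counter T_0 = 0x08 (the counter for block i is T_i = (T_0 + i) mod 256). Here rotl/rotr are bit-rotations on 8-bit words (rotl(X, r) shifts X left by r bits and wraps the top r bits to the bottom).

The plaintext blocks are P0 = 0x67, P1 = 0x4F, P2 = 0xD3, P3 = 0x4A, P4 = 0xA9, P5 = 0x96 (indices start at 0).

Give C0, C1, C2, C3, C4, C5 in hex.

C0 = 0x13, C1 = 0x7B, C2 = 0x27, C3 = 0xFE, C4 = 0xDC, C5 = 0xA3

CTR encryption: S_i = E(K, T_i) where T_i is the counter for block i; C_i = P_i ⊕ S_i.
C0: T = 0x08, S = E(K, T) = 0x74; 0x67 ⊕ 0x74 = 0x13.
C1: T = 0x09, S = E(K, T) = 0x34; 0x4F ⊕ 0x34 = 0x7B.
C2: T = 0x0A, S = E(K, T) = 0xF4; 0xD3 ⊕ 0xF4 = 0x27.
C3: T = 0x0B, S = E(K, T) = 0xB4; 0x4A ⊕ 0xB4 = 0xFE.
C4: T = 0x0C, S = E(K, T) = 0x75; 0xA9 ⊕ 0x75 = 0xDC.
C5: T = 0x0D, S = E(K, T) = 0x35; 0x96 ⊕ 0x35 = 0xA3.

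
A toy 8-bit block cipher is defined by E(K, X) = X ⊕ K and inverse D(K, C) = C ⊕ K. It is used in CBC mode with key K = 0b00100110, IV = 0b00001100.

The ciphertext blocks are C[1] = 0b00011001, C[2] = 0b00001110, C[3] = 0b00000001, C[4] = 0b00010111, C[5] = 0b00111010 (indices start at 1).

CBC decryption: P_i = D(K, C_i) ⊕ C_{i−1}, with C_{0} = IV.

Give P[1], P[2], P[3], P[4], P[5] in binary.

P[1] = 0b00110011, P[2] = 0b00110001, P[3] = 0b00101001, P[4] = 0b00110000, P[5] = 0b00001011

P[1]: D(K, 0b00011001) = 0b00111111; 0b00111111 ⊕ 0b00001100 = 0b00110011.
P[2]: D(K, 0b00001110) = 0b00101000; 0b00101000 ⊕ 0b00011001 = 0b00110001.
P[3]: D(K, 0b00000001) = 0b00100111; 0b00100111 ⊕ 0b00001110 = 0b00101001.
P[4]: D(K, 0b00010111) = 0b00110001; 0b00110001 ⊕ 0b00000001 = 0b00110000.
P[5]: D(K, 0b00111010) = 0b00011100; 0b00011100 ⊕ 0b00010111 = 0b00001011.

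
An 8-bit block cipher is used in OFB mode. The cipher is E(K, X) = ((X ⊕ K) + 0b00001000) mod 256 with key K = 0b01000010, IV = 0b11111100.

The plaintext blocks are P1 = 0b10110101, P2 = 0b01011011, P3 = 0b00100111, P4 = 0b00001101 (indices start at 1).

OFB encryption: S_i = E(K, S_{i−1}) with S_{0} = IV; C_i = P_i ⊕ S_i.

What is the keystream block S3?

0b11010110

C1: S = E(K, 0b11111100) = 0b11000110; 0b10110101 ⊕ 0b11000110 = 0b01110011.
C2: S = E(K, 0b11000110) = 0b10001100; 0b01011011 ⊕ 0b10001100 = 0b11010111.
C3: S = E(K, 0b10001100) = 0b11010110; 0b00100111 ⊕ 0b11010110 = 0b11110001.
So S3 = 0b11010110.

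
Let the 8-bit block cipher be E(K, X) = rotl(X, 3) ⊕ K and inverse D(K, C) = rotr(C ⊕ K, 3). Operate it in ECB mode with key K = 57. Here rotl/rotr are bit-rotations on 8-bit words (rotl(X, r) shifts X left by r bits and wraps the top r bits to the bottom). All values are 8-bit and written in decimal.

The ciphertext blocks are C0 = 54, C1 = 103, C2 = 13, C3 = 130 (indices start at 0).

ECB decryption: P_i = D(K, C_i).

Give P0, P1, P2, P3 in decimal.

P0 = 225, P1 = 203, P2 = 134, P3 = 119

P0: D(K, 54) = 225.
P1: D(K, 103) = 203.
P2: D(K, 13) = 134.
P3: D(K, 130) = 119.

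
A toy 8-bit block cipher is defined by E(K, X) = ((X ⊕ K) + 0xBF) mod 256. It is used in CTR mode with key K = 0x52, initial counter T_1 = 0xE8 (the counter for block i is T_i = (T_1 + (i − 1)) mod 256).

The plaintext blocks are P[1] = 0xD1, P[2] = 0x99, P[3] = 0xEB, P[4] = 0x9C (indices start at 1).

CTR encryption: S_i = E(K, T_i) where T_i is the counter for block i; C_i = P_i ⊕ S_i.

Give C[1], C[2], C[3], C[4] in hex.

C[1]: T = 0xE8, S = E(K, T) = 0x79; 0xD1 ⊕ 0x79 = 0xA8.
C[2]: T = 0xE9, S = E(K, T) = 0x7A; 0x99 ⊕ 0x7A = 0xE3.
C[3]: T = 0xEA, S = E(K, T) = 0x77; 0xEB ⊕ 0x77 = 0x9C.
C[4]: T = 0xEB, S = E(K, T) = 0x78; 0x9C ⊕ 0x78 = 0xE4.

C[1] = 0xA8, C[2] = 0xE3, C[3] = 0x9C, C[4] = 0xE4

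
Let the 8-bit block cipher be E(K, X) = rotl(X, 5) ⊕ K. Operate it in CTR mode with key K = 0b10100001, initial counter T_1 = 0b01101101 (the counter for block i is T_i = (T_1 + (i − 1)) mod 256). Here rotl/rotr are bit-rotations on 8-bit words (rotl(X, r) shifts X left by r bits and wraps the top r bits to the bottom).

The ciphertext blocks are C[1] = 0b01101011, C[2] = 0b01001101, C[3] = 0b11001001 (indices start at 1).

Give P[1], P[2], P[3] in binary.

P[1] = 0b01100111, P[2] = 0b00100001, P[3] = 0b10000101

CTR decryption: S_i = E(K, T_i) where T_i is the counter for block i; P_i = C_i ⊕ S_i.
P[1]: T = 0b01101101, S = E(K, T) = 0b00001100; 0b01101011 ⊕ 0b00001100 = 0b01100111.
P[2]: T = 0b01101110, S = E(K, T) = 0b01101100; 0b01001101 ⊕ 0b01101100 = 0b00100001.
P[3]: T = 0b01101111, S = E(K, T) = 0b01001100; 0b11001001 ⊕ 0b01001100 = 0b10000101.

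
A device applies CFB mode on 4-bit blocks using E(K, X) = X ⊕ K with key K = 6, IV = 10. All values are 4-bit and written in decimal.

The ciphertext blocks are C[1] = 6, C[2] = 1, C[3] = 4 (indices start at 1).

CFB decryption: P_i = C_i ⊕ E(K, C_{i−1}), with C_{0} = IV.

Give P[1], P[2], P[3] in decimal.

P[1] = 10, P[2] = 1, P[3] = 3

P[1]: E(K, 10) = 12; 6 ⊕ 12 = 10.
P[2]: E(K, 6) = 0; 1 ⊕ 0 = 1.
P[3]: E(K, 1) = 7; 4 ⊕ 7 = 3.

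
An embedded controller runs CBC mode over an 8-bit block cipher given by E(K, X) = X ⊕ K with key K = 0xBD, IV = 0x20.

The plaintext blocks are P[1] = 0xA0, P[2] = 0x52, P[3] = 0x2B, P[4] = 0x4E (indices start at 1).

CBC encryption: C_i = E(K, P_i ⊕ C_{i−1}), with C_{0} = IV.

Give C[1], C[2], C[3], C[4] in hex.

C[1]: P[1] ⊕ 0x20 = 0x80; E(K, 0x80) = 0x3D.
C[2]: P[2] ⊕ 0x3D = 0x6F; E(K, 0x6F) = 0xD2.
C[3]: P[3] ⊕ 0xD2 = 0xF9; E(K, 0xF9) = 0x44.
C[4]: P[4] ⊕ 0x44 = 0x0A; E(K, 0x0A) = 0xB7.

C[1] = 0x3D, C[2] = 0xD2, C[3] = 0x44, C[4] = 0xB7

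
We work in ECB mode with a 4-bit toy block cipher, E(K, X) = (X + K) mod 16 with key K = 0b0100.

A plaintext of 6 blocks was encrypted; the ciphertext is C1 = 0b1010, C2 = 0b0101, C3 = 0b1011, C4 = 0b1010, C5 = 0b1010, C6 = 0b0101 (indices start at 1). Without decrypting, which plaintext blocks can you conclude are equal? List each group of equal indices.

P1 = P4 = P5; P2 = P6

ECB encrypts each block independently with the same key, so equal ciphertext blocks imply equal plaintext blocks.
C1 = C4 = C5 = 0b1010, so P1 = P4 = P5.
C2 = C6 = 0b0101, so P2 = P6.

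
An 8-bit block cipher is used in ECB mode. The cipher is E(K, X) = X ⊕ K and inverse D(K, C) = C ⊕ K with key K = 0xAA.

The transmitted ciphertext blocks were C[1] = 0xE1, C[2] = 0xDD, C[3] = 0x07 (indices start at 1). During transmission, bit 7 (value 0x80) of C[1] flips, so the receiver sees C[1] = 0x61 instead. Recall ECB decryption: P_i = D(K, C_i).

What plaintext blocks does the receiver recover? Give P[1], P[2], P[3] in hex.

P[1] = 0xCB, P[2] = 0x77, P[3] = 0xAD

Only C[1] changed, to 0x61. In ECB, a change in C_i affects only P_i. Decrypting the received ciphertext:
P[1]: D(K, 0x61) = 0xCB.
P[2]: D(K, 0xDD) = 0x77.
P[3]: D(K, 0x07) = 0xAD.
Blocks that differ from the original plaintext: P[1].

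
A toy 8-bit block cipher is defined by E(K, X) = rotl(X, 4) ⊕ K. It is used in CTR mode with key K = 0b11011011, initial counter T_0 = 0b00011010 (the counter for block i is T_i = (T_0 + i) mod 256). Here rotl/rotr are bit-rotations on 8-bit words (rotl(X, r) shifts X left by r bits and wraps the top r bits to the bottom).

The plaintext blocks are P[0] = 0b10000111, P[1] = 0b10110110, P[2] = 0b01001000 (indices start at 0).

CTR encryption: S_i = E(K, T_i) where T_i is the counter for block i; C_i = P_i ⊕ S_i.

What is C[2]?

C[0]: T = 0b00011010, S = E(K, T) = 0b01111010; 0b10000111 ⊕ 0b01111010 = 0b11111101.
C[1]: T = 0b00011011, S = E(K, T) = 0b01101010; 0b10110110 ⊕ 0b01101010 = 0b11011100.
C[2]: T = 0b00011100, S = E(K, T) = 0b00011010; 0b01001000 ⊕ 0b00011010 = 0b01010010.

C[2] = 0b01010010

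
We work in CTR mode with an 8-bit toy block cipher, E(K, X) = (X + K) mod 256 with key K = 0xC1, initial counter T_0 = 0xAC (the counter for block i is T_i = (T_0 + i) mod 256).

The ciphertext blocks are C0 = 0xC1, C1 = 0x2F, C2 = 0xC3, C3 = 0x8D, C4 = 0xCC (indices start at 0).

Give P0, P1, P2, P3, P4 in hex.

P0 = 0xAC, P1 = 0x41, P2 = 0xAC, P3 = 0xFD, P4 = 0xBD

CTR decryption: S_i = E(K, T_i) where T_i is the counter for block i; P_i = C_i ⊕ S_i.
P0: T = 0xAC, S = E(K, T) = 0x6D; 0xC1 ⊕ 0x6D = 0xAC.
P1: T = 0xAD, S = E(K, T) = 0x6E; 0x2F ⊕ 0x6E = 0x41.
P2: T = 0xAE, S = E(K, T) = 0x6F; 0xC3 ⊕ 0x6F = 0xAC.
P3: T = 0xAF, S = E(K, T) = 0x70; 0x8D ⊕ 0x70 = 0xFD.
P4: T = 0xB0, S = E(K, T) = 0x71; 0xCC ⊕ 0x71 = 0xBD.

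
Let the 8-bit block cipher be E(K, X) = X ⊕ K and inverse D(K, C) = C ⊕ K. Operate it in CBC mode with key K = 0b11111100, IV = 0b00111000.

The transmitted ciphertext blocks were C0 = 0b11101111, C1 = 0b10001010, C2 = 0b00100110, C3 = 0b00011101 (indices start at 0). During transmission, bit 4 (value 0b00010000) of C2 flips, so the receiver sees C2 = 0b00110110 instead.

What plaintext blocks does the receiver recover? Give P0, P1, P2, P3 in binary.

CBC decryption: P_i = D(K, C_i) ⊕ C_{i−1}, with C_{−1} = IV.
Only C2 changed, to 0b00110110. In CBC, a change in C_i garbles P_i and flips the same bit in P_{i+1}. Decrypting the received ciphertext:
P0: D(K, 0b11101111) = 0b00010011; 0b00010011 ⊕ 0b00111000 = 0b00101011.
P1: D(K, 0b10001010) = 0b01110110; 0b01110110 ⊕ 0b11101111 = 0b10011001.
P2: D(K, 0b00110110) = 0b11001010; 0b11001010 ⊕ 0b10001010 = 0b01000000.
P3: D(K, 0b00011101) = 0b11100001; 0b11100001 ⊕ 0b00110110 = 0b11010111.
Blocks that differ from the original plaintext: P2, P3.

P0 = 0b00101011, P1 = 0b10011001, P2 = 0b01000000, P3 = 0b11010111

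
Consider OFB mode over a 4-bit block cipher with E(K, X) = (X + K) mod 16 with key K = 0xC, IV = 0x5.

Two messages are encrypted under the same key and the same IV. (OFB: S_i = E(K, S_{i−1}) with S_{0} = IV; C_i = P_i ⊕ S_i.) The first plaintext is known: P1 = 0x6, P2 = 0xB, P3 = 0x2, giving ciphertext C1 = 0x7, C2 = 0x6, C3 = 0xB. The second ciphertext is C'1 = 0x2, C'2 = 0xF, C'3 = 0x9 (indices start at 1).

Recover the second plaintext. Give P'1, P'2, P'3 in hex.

In OFB with a reused IV, both messages share the same keystream S_i, so C_i ⊕ C'_i = P_i ⊕ P'_i and thus P'_i = P_i ⊕ C_i ⊕ C'_i.
P'1: 0x6 ⊕ 0x7 ⊕ 0x2 = 0x3.
P'2: 0xB ⊕ 0x6 ⊕ 0xF = 0x2.
P'3: 0x2 ⊕ 0xB ⊕ 0x9 = 0x0.

P'1 = 0x3, P'2 = 0x2, P'3 = 0x0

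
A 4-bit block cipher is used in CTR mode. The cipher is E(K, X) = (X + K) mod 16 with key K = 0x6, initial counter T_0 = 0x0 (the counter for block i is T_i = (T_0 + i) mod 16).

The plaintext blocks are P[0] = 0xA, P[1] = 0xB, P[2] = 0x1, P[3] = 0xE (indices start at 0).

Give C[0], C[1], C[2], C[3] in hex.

CTR encryption: S_i = E(K, T_i) where T_i is the counter for block i; C_i = P_i ⊕ S_i.
C[0]: T = 0x0, S = E(K, T) = 0x6; 0xA ⊕ 0x6 = 0xC.
C[1]: T = 0x1, S = E(K, T) = 0x7; 0xB ⊕ 0x7 = 0xC.
C[2]: T = 0x2, S = E(K, T) = 0x8; 0x1 ⊕ 0x8 = 0x9.
C[3]: T = 0x3, S = E(K, T) = 0x9; 0xE ⊕ 0x9 = 0x7.

C[0] = 0xC, C[1] = 0xC, C[2] = 0x9, C[3] = 0x7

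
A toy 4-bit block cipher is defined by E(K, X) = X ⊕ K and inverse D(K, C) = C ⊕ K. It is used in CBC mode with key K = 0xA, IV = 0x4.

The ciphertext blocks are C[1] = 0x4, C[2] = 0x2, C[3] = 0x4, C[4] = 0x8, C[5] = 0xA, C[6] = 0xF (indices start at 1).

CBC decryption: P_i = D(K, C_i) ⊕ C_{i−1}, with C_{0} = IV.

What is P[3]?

P[3] = 0xC

P[3]: D(K, 0x4) = 0xE; 0xE ⊕ 0x2 = 0xC.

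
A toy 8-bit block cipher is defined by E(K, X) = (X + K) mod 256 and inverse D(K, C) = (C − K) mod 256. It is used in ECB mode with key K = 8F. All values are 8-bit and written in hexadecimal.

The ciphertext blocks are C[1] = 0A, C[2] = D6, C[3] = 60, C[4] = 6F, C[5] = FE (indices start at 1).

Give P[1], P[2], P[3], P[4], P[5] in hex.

P[1] = 7B, P[2] = 47, P[3] = D1, P[4] = E0, P[5] = 6F

ECB decryption: P_i = D(K, C_i).
P[1]: D(K, 0A) = 7B.
P[2]: D(K, D6) = 47.
P[3]: D(K, 60) = D1.
P[4]: D(K, 6F) = E0.
P[5]: D(K, FE) = 6F.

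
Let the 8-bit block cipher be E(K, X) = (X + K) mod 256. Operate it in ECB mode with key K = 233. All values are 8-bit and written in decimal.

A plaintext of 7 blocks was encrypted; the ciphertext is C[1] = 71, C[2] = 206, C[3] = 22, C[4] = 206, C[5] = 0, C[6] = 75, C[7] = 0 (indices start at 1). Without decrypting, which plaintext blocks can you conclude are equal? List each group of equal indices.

P[2] = P[4]; P[5] = P[7]

ECB encrypts each block independently with the same key, so equal ciphertext blocks imply equal plaintext blocks.
C[2] = C[4] = 206, so P[2] = P[4].
C[5] = C[7] = 0, so P[5] = P[7].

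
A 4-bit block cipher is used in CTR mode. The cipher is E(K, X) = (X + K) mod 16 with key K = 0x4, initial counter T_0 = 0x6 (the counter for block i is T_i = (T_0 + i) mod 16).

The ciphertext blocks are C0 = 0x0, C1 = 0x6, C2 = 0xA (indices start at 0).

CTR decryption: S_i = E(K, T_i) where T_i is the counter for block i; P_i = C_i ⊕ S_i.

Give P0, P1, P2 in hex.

P0: T = 0x6, S = E(K, T) = 0xA; 0x0 ⊕ 0xA = 0xA.
P1: T = 0x7, S = E(K, T) = 0xB; 0x6 ⊕ 0xB = 0xD.
P2: T = 0x8, S = E(K, T) = 0xC; 0xA ⊕ 0xC = 0x6.

P0 = 0xA, P1 = 0xD, P2 = 0x6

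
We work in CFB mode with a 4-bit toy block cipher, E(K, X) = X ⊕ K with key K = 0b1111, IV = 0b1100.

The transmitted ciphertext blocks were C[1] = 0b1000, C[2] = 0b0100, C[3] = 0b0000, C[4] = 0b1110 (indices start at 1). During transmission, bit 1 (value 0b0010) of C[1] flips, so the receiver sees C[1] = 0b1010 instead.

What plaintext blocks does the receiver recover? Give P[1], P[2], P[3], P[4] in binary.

CFB decryption: P_i = C_i ⊕ E(K, C_{i−1}), with C_{0} = IV.
Only C[1] changed, to 0b1010. In CFB, a change in C_i flips the same bit in P_i and garbles P_{i+1}. Decrypting the received ciphertext:
P[1]: E(K, 0b1100) = 0b0011; 0b1010 ⊕ 0b0011 = 0b1001.
P[2]: E(K, 0b1010) = 0b0101; 0b0100 ⊕ 0b0101 = 0b0001.
P[3]: E(K, 0b0100) = 0b1011; 0b0000 ⊕ 0b1011 = 0b1011.
P[4]: E(K, 0b0000) = 0b1111; 0b1110 ⊕ 0b1111 = 0b0001.
Blocks that differ from the original plaintext: P[1], P[2].

P[1] = 0b1001, P[2] = 0b0001, P[3] = 0b1011, P[4] = 0b0001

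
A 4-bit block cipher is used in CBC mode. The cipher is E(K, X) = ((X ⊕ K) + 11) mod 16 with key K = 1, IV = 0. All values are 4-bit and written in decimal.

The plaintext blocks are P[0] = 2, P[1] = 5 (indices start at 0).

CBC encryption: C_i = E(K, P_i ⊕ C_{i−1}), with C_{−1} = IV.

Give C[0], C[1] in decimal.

C[0] = 14, C[1] = 5

C[0]: P[0] ⊕ 0 = 2; E(K, 2) = 14.
C[1]: P[1] ⊕ 14 = 11; E(K, 11) = 5.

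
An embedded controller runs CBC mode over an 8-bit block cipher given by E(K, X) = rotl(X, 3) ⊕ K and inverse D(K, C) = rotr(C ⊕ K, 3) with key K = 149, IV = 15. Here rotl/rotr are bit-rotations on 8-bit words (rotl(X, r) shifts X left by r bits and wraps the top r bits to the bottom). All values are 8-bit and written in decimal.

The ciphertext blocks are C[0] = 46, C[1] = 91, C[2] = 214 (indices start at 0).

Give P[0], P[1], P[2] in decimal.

CBC decryption: P_i = D(K, C_i) ⊕ C_{i−1}, with C_{−1} = IV.
P[0]: D(K, 46) = 119; 119 ⊕ 15 = 120.
P[1]: D(K, 91) = 217; 217 ⊕ 46 = 247.
P[2]: D(K, 214) = 104; 104 ⊕ 91 = 51.

P[0] = 120, P[1] = 247, P[2] = 51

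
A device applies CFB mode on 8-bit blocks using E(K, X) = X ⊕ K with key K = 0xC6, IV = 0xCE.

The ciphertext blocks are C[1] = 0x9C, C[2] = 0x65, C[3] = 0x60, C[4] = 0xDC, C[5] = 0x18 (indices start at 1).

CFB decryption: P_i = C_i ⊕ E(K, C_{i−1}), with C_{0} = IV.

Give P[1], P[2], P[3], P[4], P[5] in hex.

P[1] = 0x94, P[2] = 0x3F, P[3] = 0xC3, P[4] = 0x7A, P[5] = 0x02

P[1]: E(K, 0xCE) = 0x08; 0x9C ⊕ 0x08 = 0x94.
P[2]: E(K, 0x9C) = 0x5A; 0x65 ⊕ 0x5A = 0x3F.
P[3]: E(K, 0x65) = 0xA3; 0x60 ⊕ 0xA3 = 0xC3.
P[4]: E(K, 0x60) = 0xA6; 0xDC ⊕ 0xA6 = 0x7A.
P[5]: E(K, 0xDC) = 0x1A; 0x18 ⊕ 0x1A = 0x02.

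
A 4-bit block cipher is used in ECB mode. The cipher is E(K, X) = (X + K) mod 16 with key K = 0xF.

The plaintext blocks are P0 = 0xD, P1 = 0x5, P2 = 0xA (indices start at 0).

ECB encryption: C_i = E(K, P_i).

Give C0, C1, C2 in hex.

C0 = 0xC, C1 = 0x4, C2 = 0x9

C0: E(K, 0xD) = 0xC.
C1: E(K, 0x5) = 0x4.
C2: E(K, 0xA) = 0x9.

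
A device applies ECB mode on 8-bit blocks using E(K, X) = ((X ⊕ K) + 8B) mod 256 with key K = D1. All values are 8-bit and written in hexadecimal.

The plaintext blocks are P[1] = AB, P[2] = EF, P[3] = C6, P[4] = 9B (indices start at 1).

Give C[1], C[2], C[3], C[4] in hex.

C[1] = 05, C[2] = C9, C[3] = A2, C[4] = D5

ECB encryption: C_i = E(K, P_i).
C[1]: E(K, AB) = 05.
C[2]: E(K, EF) = C9.
C[3]: E(K, C6) = A2.
C[4]: E(K, 9B) = D5.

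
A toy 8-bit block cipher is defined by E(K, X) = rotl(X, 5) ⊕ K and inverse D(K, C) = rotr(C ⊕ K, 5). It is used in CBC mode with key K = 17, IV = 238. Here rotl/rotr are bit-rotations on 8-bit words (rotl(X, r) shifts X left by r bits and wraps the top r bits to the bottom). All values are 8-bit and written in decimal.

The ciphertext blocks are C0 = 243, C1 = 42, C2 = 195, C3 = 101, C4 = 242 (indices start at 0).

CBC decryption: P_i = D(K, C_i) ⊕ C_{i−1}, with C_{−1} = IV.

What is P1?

P1 = 42

P1: D(K, 42) = 217; 217 ⊕ 243 = 42.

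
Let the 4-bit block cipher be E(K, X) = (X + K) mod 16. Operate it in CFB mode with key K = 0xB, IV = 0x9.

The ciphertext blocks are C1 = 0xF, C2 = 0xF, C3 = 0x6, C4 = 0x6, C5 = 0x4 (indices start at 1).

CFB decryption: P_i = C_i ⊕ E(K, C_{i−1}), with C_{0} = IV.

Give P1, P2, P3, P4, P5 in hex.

P1 = 0xB, P2 = 0x5, P3 = 0xC, P4 = 0x7, P5 = 0x5

P1: E(K, 0x9) = 0x4; 0xF ⊕ 0x4 = 0xB.
P2: E(K, 0xF) = 0xA; 0xF ⊕ 0xA = 0x5.
P3: E(K, 0xF) = 0xA; 0x6 ⊕ 0xA = 0xC.
P4: E(K, 0x6) = 0x1; 0x6 ⊕ 0x1 = 0x7.
P5: E(K, 0x6) = 0x1; 0x4 ⊕ 0x1 = 0x5.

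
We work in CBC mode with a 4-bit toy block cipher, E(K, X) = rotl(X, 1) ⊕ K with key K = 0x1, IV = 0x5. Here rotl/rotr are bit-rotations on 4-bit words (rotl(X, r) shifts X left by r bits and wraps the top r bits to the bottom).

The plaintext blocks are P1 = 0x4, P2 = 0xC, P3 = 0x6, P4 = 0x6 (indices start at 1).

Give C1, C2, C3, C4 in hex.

C1 = 0x3, C2 = 0xE, C3 = 0x0, C4 = 0xD

CBC encryption: C_i = E(K, P_i ⊕ C_{i−1}), with C_{0} = IV.
C1: P1 ⊕ 0x5 = 0x1; E(K, 0x1) = 0x3.
C2: P2 ⊕ 0x3 = 0xF; E(K, 0xF) = 0xE.
C3: P3 ⊕ 0xE = 0x8; E(K, 0x8) = 0x0.
C4: P4 ⊕ 0x0 = 0x6; E(K, 0x6) = 0xD.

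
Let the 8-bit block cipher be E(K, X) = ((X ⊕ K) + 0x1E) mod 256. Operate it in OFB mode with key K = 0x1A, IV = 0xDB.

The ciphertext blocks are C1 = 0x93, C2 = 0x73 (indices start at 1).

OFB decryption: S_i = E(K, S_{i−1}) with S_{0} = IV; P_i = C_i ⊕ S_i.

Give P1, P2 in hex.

P1: S = E(K, 0xDB) = 0xDF; 0x93 ⊕ 0xDF = 0x4C.
P2: S = E(K, 0xDF) = 0xE3; 0x73 ⊕ 0xE3 = 0x90.

P1 = 0x4C, P2 = 0x90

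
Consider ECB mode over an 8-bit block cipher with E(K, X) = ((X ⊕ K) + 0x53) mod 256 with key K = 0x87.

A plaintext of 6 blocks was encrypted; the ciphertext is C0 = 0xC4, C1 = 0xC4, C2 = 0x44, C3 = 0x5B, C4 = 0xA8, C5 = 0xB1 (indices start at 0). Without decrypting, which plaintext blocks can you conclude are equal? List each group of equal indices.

ECB encrypts each block independently with the same key, so equal ciphertext blocks imply equal plaintext blocks.
C0 = C1 = 0xC4, so P0 = P1.

P0 = P1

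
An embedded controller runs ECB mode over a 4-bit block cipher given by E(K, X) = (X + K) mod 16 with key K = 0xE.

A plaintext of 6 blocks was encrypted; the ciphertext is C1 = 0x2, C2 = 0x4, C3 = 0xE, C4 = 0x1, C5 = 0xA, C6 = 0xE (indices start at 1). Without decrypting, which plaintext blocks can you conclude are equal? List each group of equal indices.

ECB encrypts each block independently with the same key, so equal ciphertext blocks imply equal plaintext blocks.
C3 = C6 = 0xE, so P3 = P6.

P3 = P6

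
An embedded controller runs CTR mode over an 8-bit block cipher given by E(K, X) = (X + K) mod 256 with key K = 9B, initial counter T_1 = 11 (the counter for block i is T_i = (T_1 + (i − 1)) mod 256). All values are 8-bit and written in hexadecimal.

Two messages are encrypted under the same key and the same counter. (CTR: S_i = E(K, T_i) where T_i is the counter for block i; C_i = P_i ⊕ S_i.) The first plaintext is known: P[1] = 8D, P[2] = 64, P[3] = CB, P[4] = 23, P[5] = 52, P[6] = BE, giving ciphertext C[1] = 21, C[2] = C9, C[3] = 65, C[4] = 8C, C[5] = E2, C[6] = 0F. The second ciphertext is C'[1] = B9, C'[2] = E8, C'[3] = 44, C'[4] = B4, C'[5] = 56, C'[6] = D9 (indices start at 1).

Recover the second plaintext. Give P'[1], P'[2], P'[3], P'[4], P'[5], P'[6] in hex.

P'[1] = 15, P'[2] = 45, P'[3] = EA, P'[4] = 1B, P'[5] = E6, P'[6] = 68

In CTR with a reused counter, both messages share the same keystream S_i, so C_i ⊕ C'_i = P_i ⊕ P'_i and thus P'_i = P_i ⊕ C_i ⊕ C'_i.
P'[1]: 8D ⊕ 21 ⊕ B9 = 15.
P'[2]: 64 ⊕ C9 ⊕ E8 = 45.
P'[3]: CB ⊕ 65 ⊕ 44 = EA.
P'[4]: 23 ⊕ 8C ⊕ B4 = 1B.
P'[5]: 52 ⊕ E2 ⊕ 56 = E6.
P'[6]: BE ⊕ 0F ⊕ D9 = 68.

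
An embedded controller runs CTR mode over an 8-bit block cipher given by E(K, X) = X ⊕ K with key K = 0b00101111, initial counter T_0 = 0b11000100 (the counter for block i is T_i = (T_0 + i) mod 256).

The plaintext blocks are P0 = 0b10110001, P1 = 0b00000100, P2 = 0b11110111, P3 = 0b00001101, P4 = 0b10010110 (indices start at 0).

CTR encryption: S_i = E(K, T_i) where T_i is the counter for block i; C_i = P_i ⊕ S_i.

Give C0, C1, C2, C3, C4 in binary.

C0: T = 0b11000100, S = E(K, T) = 0b11101011; 0b10110001 ⊕ 0b11101011 = 0b01011010.
C1: T = 0b11000101, S = E(K, T) = 0b11101010; 0b00000100 ⊕ 0b11101010 = 0b11101110.
C2: T = 0b11000110, S = E(K, T) = 0b11101001; 0b11110111 ⊕ 0b11101001 = 0b00011110.
C3: T = 0b11000111, S = E(K, T) = 0b11101000; 0b00001101 ⊕ 0b11101000 = 0b11100101.
C4: T = 0b11001000, S = E(K, T) = 0b11100111; 0b10010110 ⊕ 0b11100111 = 0b01110001.

C0 = 0b01011010, C1 = 0b11101110, C2 = 0b00011110, C3 = 0b11100101, C4 = 0b01110001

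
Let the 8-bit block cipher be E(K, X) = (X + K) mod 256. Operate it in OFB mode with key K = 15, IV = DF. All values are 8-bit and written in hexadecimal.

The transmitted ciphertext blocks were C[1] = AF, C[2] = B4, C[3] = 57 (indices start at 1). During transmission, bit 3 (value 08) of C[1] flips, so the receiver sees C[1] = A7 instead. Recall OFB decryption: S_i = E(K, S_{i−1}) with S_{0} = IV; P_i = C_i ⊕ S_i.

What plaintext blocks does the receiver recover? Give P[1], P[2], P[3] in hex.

P[1] = 53, P[2] = BD, P[3] = 49

Only C[1] changed, to A7. In OFB, a change in C_i flips the same bit in P_i only; the keystream is unaffected. Decrypting the received ciphertext:
P[1]: S = E(K, DF) = F4; A7 ⊕ F4 = 53.
P[2]: S = E(K, F4) = 09; B4 ⊕ 09 = BD.
P[3]: S = E(K, 09) = 1E; 57 ⊕ 1E = 49.
Blocks that differ from the original plaintext: P[1].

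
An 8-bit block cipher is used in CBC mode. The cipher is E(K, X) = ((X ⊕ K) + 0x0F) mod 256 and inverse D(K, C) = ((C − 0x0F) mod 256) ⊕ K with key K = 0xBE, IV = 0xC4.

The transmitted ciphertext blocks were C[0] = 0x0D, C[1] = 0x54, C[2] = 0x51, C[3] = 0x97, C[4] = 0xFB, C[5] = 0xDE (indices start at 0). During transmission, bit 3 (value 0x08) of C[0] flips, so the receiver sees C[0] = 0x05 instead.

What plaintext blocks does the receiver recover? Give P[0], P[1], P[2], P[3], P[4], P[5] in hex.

CBC decryption: P_i = D(K, C_i) ⊕ C_{i−1}, with C_{−1} = IV.
Only C[0] changed, to 0x05. In CBC, a change in C_i garbles P_i and flips the same bit in P_{i+1}. Decrypting the received ciphertext:
P[0]: D(K, 0x05) = 0x48; 0x48 ⊕ 0xC4 = 0x8C.
P[1]: D(K, 0x54) = 0xFB; 0xFB ⊕ 0x05 = 0xFE.
P[2]: D(K, 0x51) = 0xFC; 0xFC ⊕ 0x54 = 0xA8.
P[3]: D(K, 0x97) = 0x36; 0x36 ⊕ 0x51 = 0x67.
P[4]: D(K, 0xFB) = 0x52; 0x52 ⊕ 0x97 = 0xC5.
P[5]: D(K, 0xDE) = 0x71; 0x71 ⊕ 0xFB = 0x8A.
Blocks that differ from the original plaintext: P[0], P[1].

P[0] = 0x8C, P[1] = 0xFE, P[2] = 0xA8, P[3] = 0x67, P[4] = 0xC5, P[5] = 0x8A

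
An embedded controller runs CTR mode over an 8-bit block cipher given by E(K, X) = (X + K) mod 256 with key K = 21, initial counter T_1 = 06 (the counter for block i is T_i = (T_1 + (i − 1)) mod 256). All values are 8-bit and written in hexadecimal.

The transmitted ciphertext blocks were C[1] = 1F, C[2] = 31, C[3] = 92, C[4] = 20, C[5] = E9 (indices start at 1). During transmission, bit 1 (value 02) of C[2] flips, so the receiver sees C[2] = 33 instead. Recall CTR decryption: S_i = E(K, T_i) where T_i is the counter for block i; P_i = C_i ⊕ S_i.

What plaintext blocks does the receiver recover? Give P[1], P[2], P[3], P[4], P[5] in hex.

P[1] = 38, P[2] = 1B, P[3] = BB, P[4] = 0A, P[5] = C2

Only C[2] changed, to 33. In CTR, a change in C_i flips the same bit in P_i only; the keystream is unaffected. Decrypting the received ciphertext:
P[1]: T = 06, S = E(K, T) = 27; 1F ⊕ 27 = 38.
P[2]: T = 07, S = E(K, T) = 28; 33 ⊕ 28 = 1B.
P[3]: T = 08, S = E(K, T) = 29; 92 ⊕ 29 = BB.
P[4]: T = 09, S = E(K, T) = 2A; 20 ⊕ 2A = 0A.
P[5]: T = 0A, S = E(K, T) = 2B; E9 ⊕ 2B = C2.
Blocks that differ from the original plaintext: P[2].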